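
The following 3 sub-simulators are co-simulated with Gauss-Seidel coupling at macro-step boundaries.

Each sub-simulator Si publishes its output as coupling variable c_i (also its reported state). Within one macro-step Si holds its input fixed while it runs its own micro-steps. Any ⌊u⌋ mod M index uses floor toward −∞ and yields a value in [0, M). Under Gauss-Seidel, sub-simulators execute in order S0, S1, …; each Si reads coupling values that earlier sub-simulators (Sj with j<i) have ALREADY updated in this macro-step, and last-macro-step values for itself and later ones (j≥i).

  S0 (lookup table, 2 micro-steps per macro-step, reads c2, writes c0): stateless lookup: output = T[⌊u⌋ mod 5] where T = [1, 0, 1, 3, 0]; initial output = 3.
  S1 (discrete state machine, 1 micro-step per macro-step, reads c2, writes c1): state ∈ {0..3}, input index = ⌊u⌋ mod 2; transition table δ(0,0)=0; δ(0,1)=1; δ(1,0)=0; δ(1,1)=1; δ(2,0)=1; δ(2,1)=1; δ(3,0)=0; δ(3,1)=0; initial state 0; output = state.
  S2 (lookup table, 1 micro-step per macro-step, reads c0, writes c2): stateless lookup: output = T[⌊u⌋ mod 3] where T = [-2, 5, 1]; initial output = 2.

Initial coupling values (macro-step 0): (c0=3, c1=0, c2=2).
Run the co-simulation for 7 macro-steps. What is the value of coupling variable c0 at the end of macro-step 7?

macro 1: S0 reads c2=2 → after 2×micro: 1; S1 reads c2=2 → after 1×micro: 0; S2 reads c0=1 → after 1×micro: 5 ⇒ (c0=1, c1=0, c2=5)
macro 2: S0 reads c2=5 → after 2×micro: 1; S1 reads c2=5 → after 1×micro: 1; S2 reads c0=1 → after 1×micro: 5 ⇒ (c0=1, c1=1, c2=5)
macro 3: S0 reads c2=5 → after 2×micro: 1; S1 reads c2=5 → after 1×micro: 1; S2 reads c0=1 → after 1×micro: 5 ⇒ (c0=1, c1=1, c2=5)
macro 4: S0 reads c2=5 → after 2×micro: 1; S1 reads c2=5 → after 1×micro: 1; S2 reads c0=1 → after 1×micro: 5 ⇒ (c0=1, c1=1, c2=5)
macro 5: S0 reads c2=5 → after 2×micro: 1; S1 reads c2=5 → after 1×micro: 1; S2 reads c0=1 → after 1×micro: 5 ⇒ (c0=1, c1=1, c2=5)
macro 6: S0 reads c2=5 → after 2×micro: 1; S1 reads c2=5 → after 1×micro: 1; S2 reads c0=1 → after 1×micro: 5 ⇒ (c0=1, c1=1, c2=5)
macro 7: S0 reads c2=5 → after 2×micro: 1; S1 reads c2=5 → after 1×micro: 1; S2 reads c0=1 → after 1×micro: 5 ⇒ (c0=1, c1=1, c2=5)

c0 at macro-step 7 = 1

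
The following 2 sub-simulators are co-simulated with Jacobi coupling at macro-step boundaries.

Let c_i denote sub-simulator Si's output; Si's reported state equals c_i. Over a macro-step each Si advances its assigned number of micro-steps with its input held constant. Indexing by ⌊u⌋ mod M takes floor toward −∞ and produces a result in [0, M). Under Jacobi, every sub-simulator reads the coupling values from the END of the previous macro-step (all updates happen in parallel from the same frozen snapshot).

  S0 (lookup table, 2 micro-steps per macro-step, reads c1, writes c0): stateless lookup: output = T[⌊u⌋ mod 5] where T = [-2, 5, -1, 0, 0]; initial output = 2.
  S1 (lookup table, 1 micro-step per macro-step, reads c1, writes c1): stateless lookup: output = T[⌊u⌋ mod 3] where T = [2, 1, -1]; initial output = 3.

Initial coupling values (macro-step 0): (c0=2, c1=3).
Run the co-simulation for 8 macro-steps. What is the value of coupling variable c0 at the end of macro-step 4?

macro 1: S0 reads c1=3 → after 2×micro: 0; S1 reads c1=3 → after 1×micro: 2 ⇒ (c0=0, c1=2)
macro 2: S0 reads c1=2 → after 2×micro: -1; S1 reads c1=2 → after 1×micro: -1 ⇒ (c0=-1, c1=-1)
macro 3: S0 reads c1=-1 → after 2×micro: 0; S1 reads c1=-1 → after 1×micro: -1 ⇒ (c0=0, c1=-1)
macro 4: S0 reads c1=-1 → after 2×micro: 0; S1 reads c1=-1 → after 1×micro: -1 ⇒ (c0=0, c1=-1)
macro 5: S0 reads c1=-1 → after 2×micro: 0; S1 reads c1=-1 → after 1×micro: -1 ⇒ (c0=0, c1=-1)
macro 6: S0 reads c1=-1 → after 2×micro: 0; S1 reads c1=-1 → after 1×micro: -1 ⇒ (c0=0, c1=-1)
macro 7: S0 reads c1=-1 → after 2×micro: 0; S1 reads c1=-1 → after 1×micro: -1 ⇒ (c0=0, c1=-1)
macro 8: S0 reads c1=-1 → after 2×micro: 0; S1 reads c1=-1 → after 1×micro: -1 ⇒ (c0=0, c1=-1)

c0 at macro-step 4 = 0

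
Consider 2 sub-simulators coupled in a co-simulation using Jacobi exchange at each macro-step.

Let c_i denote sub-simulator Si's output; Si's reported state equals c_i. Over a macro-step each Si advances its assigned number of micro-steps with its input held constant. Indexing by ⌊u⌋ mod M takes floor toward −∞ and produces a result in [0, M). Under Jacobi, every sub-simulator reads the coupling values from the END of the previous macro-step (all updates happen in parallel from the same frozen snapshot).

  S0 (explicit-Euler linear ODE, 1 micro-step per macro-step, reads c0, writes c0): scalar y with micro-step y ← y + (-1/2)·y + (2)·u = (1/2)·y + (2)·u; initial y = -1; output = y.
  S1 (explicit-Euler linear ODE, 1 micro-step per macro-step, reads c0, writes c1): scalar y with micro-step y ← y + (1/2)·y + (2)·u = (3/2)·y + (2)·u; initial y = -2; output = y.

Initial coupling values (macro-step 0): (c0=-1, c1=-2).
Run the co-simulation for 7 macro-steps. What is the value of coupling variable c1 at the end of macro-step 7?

c1 at macro-step 7 = -78125/64

macro 1: S0 reads c0=-1 → after 1×micro: -5/2; S1 reads c0=-1 → after 1×micro: -5 ⇒ (c0=-5/2, c1=-5)
macro 2: S0 reads c0=-5/2 → after 1×micro: -25/4; S1 reads c0=-5/2 → after 1×micro: -25/2 ⇒ (c0=-25/4, c1=-25/2)
macro 3: S0 reads c0=-25/4 → after 1×micro: -125/8; S1 reads c0=-25/4 → after 1×micro: -125/4 ⇒ (c0=-125/8, c1=-125/4)
macro 4: S0 reads c0=-125/8 → after 1×micro: -625/16; S1 reads c0=-125/8 → after 1×micro: -625/8 ⇒ (c0=-625/16, c1=-625/8)
macro 5: S0 reads c0=-625/16 → after 1×micro: -3125/32; S1 reads c0=-625/16 → after 1×micro: -3125/16 ⇒ (c0=-3125/32, c1=-3125/16)
macro 6: S0 reads c0=-3125/32 → after 1×micro: -15625/64; S1 reads c0=-3125/32 → after 1×micro: -15625/32 ⇒ (c0=-15625/64, c1=-15625/32)
macro 7: S0 reads c0=-15625/64 → after 1×micro: -78125/128; S1 reads c0=-15625/64 → after 1×micro: -78125/64 ⇒ (c0=-78125/128, c1=-78125/64)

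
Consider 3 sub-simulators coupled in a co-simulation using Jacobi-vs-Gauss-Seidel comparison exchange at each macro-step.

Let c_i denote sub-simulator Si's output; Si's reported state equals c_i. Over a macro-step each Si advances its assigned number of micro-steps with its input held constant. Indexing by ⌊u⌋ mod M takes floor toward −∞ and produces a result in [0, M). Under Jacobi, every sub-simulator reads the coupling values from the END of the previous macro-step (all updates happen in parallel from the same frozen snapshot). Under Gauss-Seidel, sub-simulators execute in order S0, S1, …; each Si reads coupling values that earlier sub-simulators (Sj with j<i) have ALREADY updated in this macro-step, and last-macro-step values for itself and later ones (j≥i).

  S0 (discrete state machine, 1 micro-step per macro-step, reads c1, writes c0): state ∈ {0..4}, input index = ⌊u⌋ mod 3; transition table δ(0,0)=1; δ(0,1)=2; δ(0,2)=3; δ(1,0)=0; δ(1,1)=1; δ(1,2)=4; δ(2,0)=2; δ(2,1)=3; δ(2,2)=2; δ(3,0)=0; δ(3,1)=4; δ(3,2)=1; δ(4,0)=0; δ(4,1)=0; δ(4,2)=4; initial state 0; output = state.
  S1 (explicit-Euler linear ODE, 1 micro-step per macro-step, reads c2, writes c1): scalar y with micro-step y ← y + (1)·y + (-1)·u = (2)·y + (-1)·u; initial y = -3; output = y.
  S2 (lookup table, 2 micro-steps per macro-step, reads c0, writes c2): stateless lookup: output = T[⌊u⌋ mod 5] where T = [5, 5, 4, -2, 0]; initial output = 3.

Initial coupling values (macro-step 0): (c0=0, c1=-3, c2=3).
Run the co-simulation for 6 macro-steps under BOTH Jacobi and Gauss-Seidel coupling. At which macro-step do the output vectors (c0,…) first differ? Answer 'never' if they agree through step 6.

[Jacobi] macro 1: S0 reads c1=-3 → after 1×micro: 1; S1 reads c2=3 → after 1×micro: -9; S2 reads c0=0 → after 2×micro: 5 ⇒ (c0=1, c1=-9, c2=5)
[Jacobi] macro 2: S0 reads c1=-9 → after 1×micro: 0; S1 reads c2=5 → after 1×micro: -23; S2 reads c0=1 → after 2×micro: 5 ⇒ (c0=0, c1=-23, c2=5)
[Jacobi] macro 3: S0 reads c1=-23 → after 1×micro: 2; S1 reads c2=5 → after 1×micro: -51; S2 reads c0=0 → after 2×micro: 5 ⇒ (c0=2, c1=-51, c2=5)
[Jacobi] macro 4: S0 reads c1=-51 → after 1×micro: 2; S1 reads c2=5 → after 1×micro: -107; S2 reads c0=2 → after 2×micro: 4 ⇒ (c0=2, c1=-107, c2=4)
[Jacobi] macro 5: S0 reads c1=-107 → after 1×micro: 3; S1 reads c2=4 → after 1×micro: -218; S2 reads c0=2 → after 2×micro: 4 ⇒ (c0=3, c1=-218, c2=4)
[Jacobi] macro 6: S0 reads c1=-218 → after 1×micro: 4; S1 reads c2=4 → after 1×micro: -440; S2 reads c0=3 → after 2×micro: -2 ⇒ (c0=4, c1=-440, c2=-2)
[Gauss-Seidel] macro 1: S0 reads c1=-3 → after 1×micro: 1; S1 reads c2=3 → after 1×micro: -9; S2 reads c0=1 → after 2×micro: 5 ⇒ (c0=1, c1=-9, c2=5)
[Gauss-Seidel] macro 2: S0 reads c1=-9 → after 1×micro: 0; S1 reads c2=5 → after 1×micro: -23; S2 reads c0=0 → after 2×micro: 5 ⇒ (c0=0, c1=-23, c2=5)
[Gauss-Seidel] macro 3: S0 reads c1=-23 → after 1×micro: 2; S1 reads c2=5 → after 1×micro: -51; S2 reads c0=2 → after 2×micro: 4 ⇒ (c0=2, c1=-51, c2=4)
[Gauss-Seidel] macro 4: S0 reads c1=-51 → after 1×micro: 2; S1 reads c2=4 → after 1×micro: -106; S2 reads c0=2 → after 2×micro: 4 ⇒ (c0=2, c1=-106, c2=4)
[Gauss-Seidel] macro 5: S0 reads c1=-106 → after 1×micro: 2; S1 reads c2=4 → after 1×micro: -216; S2 reads c0=2 → after 2×micro: 4 ⇒ (c0=2, c1=-216, c2=4)
[Gauss-Seidel] macro 6: S0 reads c1=-216 → after 1×micro: 2; S1 reads c2=4 → after 1×micro: -436; S2 reads c0=2 → after 2×micro: 4 ⇒ (c0=2, c1=-436, c2=4)

first divergence at macro-step: 3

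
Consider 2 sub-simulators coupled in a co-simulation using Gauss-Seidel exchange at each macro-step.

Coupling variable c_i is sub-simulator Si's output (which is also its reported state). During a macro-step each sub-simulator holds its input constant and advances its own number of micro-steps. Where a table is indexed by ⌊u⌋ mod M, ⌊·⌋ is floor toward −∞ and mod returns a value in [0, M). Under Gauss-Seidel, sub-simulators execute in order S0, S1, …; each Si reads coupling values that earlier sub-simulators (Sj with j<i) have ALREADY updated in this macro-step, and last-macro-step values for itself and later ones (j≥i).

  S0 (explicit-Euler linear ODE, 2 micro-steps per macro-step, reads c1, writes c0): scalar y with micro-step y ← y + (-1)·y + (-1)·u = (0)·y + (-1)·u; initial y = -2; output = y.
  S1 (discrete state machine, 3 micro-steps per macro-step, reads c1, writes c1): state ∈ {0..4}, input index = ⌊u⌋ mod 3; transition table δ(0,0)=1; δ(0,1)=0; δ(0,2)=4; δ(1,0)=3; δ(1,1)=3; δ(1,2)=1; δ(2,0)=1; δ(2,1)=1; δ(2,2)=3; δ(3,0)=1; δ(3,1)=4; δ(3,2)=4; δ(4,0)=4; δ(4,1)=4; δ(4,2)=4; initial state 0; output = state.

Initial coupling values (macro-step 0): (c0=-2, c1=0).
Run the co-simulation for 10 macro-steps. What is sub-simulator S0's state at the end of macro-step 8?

macro 1: S0 reads c1=0 → after 2×micro: 0; S1 reads c1=0 → after 3×micro: 1 ⇒ (c0=0, c1=1)
macro 2: S0 reads c1=1 → after 2×micro: -1; S1 reads c1=1 → after 3×micro: 4 ⇒ (c0=-1, c1=4)
macro 3: S0 reads c1=4 → after 2×micro: -4; S1 reads c1=4 → after 3×micro: 4 ⇒ (c0=-4, c1=4)
macro 4: S0 reads c1=4 → after 2×micro: -4; S1 reads c1=4 → after 3×micro: 4 ⇒ (c0=-4, c1=4)
macro 5: S0 reads c1=4 → after 2×micro: -4; S1 reads c1=4 → after 3×micro: 4 ⇒ (c0=-4, c1=4)
macro 6: S0 reads c1=4 → after 2×micro: -4; S1 reads c1=4 → after 3×micro: 4 ⇒ (c0=-4, c1=4)
macro 7: S0 reads c1=4 → after 2×micro: -4; S1 reads c1=4 → after 3×micro: 4 ⇒ (c0=-4, c1=4)
macro 8: S0 reads c1=4 → after 2×micro: -4; S1 reads c1=4 → after 3×micro: 4 ⇒ (c0=-4, c1=4)
macro 9: S0 reads c1=4 → after 2×micro: -4; S1 reads c1=4 → after 3×micro: 4 ⇒ (c0=-4, c1=4)
macro 10: S0 reads c1=4 → after 2×micro: -4; S1 reads c1=4 → after 3×micro: 4 ⇒ (c0=-4, c1=4)

S0 state at macro-step 8 = -4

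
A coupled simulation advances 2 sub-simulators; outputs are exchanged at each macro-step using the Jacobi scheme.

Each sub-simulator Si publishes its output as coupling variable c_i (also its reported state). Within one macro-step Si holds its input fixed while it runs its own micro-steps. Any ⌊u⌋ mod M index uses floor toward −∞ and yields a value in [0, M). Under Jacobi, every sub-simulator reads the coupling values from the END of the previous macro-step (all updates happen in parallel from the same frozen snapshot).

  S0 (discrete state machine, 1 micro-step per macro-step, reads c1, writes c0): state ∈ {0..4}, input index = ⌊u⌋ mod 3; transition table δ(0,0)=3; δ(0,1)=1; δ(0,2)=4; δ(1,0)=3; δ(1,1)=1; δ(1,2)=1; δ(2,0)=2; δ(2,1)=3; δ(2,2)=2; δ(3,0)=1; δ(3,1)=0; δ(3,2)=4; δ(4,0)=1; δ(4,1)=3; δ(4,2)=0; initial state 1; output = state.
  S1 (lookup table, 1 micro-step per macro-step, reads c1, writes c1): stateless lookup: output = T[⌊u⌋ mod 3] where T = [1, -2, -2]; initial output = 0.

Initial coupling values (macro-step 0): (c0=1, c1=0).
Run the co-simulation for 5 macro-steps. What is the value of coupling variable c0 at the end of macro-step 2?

c0 at macro-step 2 = 0

macro 1: S0 reads c1=0 → after 1×micro: 3; S1 reads c1=0 → after 1×micro: 1 ⇒ (c0=3, c1=1)
macro 2: S0 reads c1=1 → after 1×micro: 0; S1 reads c1=1 → after 1×micro: -2 ⇒ (c0=0, c1=-2)
macro 3: S0 reads c1=-2 → after 1×micro: 1; S1 reads c1=-2 → after 1×micro: -2 ⇒ (c0=1, c1=-2)
macro 4: S0 reads c1=-2 → after 1×micro: 1; S1 reads c1=-2 → after 1×micro: -2 ⇒ (c0=1, c1=-2)
macro 5: S0 reads c1=-2 → after 1×micro: 1; S1 reads c1=-2 → after 1×micro: -2 ⇒ (c0=1, c1=-2)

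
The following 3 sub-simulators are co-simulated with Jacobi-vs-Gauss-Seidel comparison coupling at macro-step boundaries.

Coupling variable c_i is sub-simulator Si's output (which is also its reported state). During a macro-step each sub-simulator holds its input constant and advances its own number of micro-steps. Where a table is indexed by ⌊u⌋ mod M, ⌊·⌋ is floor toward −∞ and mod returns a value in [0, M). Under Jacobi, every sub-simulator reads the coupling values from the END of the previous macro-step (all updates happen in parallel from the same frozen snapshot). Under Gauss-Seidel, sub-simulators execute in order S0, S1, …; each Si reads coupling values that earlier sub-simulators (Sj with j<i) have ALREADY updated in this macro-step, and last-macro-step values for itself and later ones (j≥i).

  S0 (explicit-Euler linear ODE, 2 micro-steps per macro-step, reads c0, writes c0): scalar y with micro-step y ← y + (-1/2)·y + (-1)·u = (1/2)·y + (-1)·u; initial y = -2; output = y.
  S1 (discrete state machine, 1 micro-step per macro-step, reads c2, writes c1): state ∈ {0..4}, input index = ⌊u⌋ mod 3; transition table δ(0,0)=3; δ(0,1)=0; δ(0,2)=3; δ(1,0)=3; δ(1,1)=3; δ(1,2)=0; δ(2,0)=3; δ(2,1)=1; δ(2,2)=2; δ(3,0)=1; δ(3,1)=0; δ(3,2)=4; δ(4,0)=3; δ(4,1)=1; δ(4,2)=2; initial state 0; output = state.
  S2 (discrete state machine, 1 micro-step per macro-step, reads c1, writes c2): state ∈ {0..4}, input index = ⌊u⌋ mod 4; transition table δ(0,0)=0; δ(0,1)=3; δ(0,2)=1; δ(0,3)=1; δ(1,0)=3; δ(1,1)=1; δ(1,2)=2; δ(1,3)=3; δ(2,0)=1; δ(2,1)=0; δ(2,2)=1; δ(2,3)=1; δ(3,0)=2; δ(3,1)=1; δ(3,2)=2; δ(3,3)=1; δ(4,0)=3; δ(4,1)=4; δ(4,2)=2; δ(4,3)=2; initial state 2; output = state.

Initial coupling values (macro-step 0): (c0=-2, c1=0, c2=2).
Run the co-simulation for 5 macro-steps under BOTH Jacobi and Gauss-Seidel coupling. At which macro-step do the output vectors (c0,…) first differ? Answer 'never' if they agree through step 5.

[Jacobi] macro 1: S0 reads c0=-2 → after 2×micro: 5/2; S1 reads c2=2 → after 1×micro: 3; S2 reads c1=0 → after 1×micro: 1 ⇒ (c0=5/2, c1=3, c2=1)
[Jacobi] macro 2: S0 reads c0=5/2 → after 2×micro: -25/8; S1 reads c2=1 → after 1×micro: 0; S2 reads c1=3 → after 1×micro: 3 ⇒ (c0=-25/8, c1=0, c2=3)
[Jacobi] macro 3: S0 reads c0=-25/8 → after 2×micro: 125/32; S1 reads c2=3 → after 1×micro: 3; S2 reads c1=0 → after 1×micro: 2 ⇒ (c0=125/32, c1=3, c2=2)
[Jacobi] macro 4: S0 reads c0=125/32 → after 2×micro: -625/128; S1 reads c2=2 → after 1×micro: 4; S2 reads c1=3 → after 1×micro: 1 ⇒ (c0=-625/128, c1=4, c2=1)
[Jacobi] macro 5: S0 reads c0=-625/128 → after 2×micro: 3125/512; S1 reads c2=1 → after 1×micro: 1; S2 reads c1=4 → after 1×micro: 3 ⇒ (c0=3125/512, c1=1, c2=3)
[Gauss-Seidel] macro 1: S0 reads c0=-2 → after 2×micro: 5/2; S1 reads c2=2 → after 1×micro: 3; S2 reads c1=3 → after 1×micro: 1 ⇒ (c0=5/2, c1=3, c2=1)
[Gauss-Seidel] macro 2: S0 reads c0=5/2 → after 2×micro: -25/8; S1 reads c2=1 → after 1×micro: 0; S2 reads c1=0 → after 1×micro: 3 ⇒ (c0=-25/8, c1=0, c2=3)
[Gauss-Seidel] macro 3: S0 reads c0=-25/8 → after 2×micro: 125/32; S1 reads c2=3 → after 1×micro: 3; S2 reads c1=3 → after 1×micro: 1 ⇒ (c0=125/32, c1=3, c2=1)
[Gauss-Seidel] macro 4: S0 reads c0=125/32 → after 2×micro: -625/128; S1 reads c2=1 → after 1×micro: 0; S2 reads c1=0 → after 1×micro: 3 ⇒ (c0=-625/128, c1=0, c2=3)
[Gauss-Seidel] macro 5: S0 reads c0=-625/128 → after 2×micro: 3125/512; S1 reads c2=3 → after 1×micro: 3; S2 reads c1=3 → after 1×micro: 1 ⇒ (c0=3125/512, c1=3, c2=1)

first divergence at macro-step: 3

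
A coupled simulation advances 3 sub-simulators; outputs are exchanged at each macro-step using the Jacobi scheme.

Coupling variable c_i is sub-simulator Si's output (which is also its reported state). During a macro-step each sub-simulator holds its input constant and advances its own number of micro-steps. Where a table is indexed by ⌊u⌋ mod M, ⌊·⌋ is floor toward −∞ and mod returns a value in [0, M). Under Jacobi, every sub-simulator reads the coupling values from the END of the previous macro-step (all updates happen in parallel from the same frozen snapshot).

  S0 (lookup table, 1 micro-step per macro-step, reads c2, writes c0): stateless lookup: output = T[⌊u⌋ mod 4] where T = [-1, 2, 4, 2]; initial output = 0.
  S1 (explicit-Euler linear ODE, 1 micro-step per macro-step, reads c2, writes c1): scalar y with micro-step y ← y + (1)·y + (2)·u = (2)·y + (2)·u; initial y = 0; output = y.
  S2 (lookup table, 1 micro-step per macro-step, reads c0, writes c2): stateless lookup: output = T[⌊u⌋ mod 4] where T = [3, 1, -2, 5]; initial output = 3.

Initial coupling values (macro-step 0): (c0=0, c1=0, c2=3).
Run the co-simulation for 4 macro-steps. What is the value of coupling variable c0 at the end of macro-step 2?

macro 1: S0 reads c2=3 → after 1×micro: 2; S1 reads c2=3 → after 1×micro: 6; S2 reads c0=0 → after 1×micro: 3 ⇒ (c0=2, c1=6, c2=3)
macro 2: S0 reads c2=3 → after 1×micro: 2; S1 reads c2=3 → after 1×micro: 18; S2 reads c0=2 → after 1×micro: -2 ⇒ (c0=2, c1=18, c2=-2)
macro 3: S0 reads c2=-2 → after 1×micro: 4; S1 reads c2=-2 → after 1×micro: 32; S2 reads c0=2 → after 1×micro: -2 ⇒ (c0=4, c1=32, c2=-2)
macro 4: S0 reads c2=-2 → after 1×micro: 4; S1 reads c2=-2 → after 1×micro: 60; S2 reads c0=4 → after 1×micro: 3 ⇒ (c0=4, c1=60, c2=3)

c0 at macro-step 2 = 2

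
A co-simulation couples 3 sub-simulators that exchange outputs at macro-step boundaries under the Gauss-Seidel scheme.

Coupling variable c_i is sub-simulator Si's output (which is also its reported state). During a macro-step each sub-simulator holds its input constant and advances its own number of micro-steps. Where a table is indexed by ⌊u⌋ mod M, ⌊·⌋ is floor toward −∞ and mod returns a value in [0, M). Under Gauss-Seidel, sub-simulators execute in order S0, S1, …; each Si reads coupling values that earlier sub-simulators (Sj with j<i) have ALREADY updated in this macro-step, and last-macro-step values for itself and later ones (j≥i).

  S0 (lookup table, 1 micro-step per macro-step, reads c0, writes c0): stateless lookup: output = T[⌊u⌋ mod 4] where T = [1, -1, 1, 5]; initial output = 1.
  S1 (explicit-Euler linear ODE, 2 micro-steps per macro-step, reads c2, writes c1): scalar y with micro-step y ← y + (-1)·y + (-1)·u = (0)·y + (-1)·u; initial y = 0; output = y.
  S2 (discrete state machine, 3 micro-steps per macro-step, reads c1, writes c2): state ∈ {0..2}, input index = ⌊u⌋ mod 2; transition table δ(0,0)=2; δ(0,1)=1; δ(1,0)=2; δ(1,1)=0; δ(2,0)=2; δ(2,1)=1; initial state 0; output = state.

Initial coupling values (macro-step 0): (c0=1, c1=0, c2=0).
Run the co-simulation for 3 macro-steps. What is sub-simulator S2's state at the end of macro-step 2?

macro 1: S0 reads c0=1 → after 1×micro: -1; S1 reads c2=0 → after 2×micro: 0; S2 reads c1=0 → after 3×micro: 2 ⇒ (c0=-1, c1=0, c2=2)
macro 2: S0 reads c0=-1 → after 1×micro: 5; S1 reads c2=2 → after 2×micro: -2; S2 reads c1=-2 → after 3×micro: 2 ⇒ (c0=5, c1=-2, c2=2)
macro 3: S0 reads c0=5 → after 1×micro: -1; S1 reads c2=2 → after 2×micro: -2; S2 reads c1=-2 → after 3×micro: 2 ⇒ (c0=-1, c1=-2, c2=2)

S2 state at macro-step 2 = 2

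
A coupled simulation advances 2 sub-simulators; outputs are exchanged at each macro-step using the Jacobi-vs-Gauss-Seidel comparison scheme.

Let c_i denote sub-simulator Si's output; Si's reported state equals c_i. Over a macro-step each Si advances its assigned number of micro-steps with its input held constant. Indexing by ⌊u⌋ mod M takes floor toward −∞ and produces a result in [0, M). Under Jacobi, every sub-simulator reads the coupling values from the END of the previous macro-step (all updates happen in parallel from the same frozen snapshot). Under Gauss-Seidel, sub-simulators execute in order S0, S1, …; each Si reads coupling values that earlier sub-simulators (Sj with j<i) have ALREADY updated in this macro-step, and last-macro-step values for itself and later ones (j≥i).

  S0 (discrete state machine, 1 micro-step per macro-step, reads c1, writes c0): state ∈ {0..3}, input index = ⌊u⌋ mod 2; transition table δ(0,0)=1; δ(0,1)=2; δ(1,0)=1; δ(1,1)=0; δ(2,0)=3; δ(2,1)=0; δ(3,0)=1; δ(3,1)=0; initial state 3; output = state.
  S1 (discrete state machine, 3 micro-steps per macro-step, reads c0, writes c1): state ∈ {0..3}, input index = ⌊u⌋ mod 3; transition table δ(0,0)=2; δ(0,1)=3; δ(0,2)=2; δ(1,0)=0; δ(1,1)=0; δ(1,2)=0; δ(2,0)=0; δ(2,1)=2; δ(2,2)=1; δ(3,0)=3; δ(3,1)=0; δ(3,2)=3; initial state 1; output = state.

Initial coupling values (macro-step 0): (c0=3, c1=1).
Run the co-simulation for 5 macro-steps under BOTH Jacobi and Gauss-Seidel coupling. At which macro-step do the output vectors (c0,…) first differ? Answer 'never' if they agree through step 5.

[Jacobi] macro 1: S0 reads c1=1 → after 1×micro: 0; S1 reads c0=3 → after 3×micro: 0 ⇒ (c0=0, c1=0)
[Jacobi] macro 2: S0 reads c1=0 → after 1×micro: 1; S1 reads c0=0 → after 3×micro: 2 ⇒ (c0=1, c1=2)
[Jacobi] macro 3: S0 reads c1=2 → after 1×micro: 1; S1 reads c0=1 → after 3×micro: 2 ⇒ (c0=1, c1=2)
[Jacobi] macro 4: S0 reads c1=2 → after 1×micro: 1; S1 reads c0=1 → after 3×micro: 2 ⇒ (c0=1, c1=2)
[Jacobi] macro 5: S0 reads c1=2 → after 1×micro: 1; S1 reads c0=1 → after 3×micro: 2 ⇒ (c0=1, c1=2)
[Gauss-Seidel] macro 1: S0 reads c1=1 → after 1×micro: 0; S1 reads c0=0 → after 3×micro: 0 ⇒ (c0=0, c1=0)
[Gauss-Seidel] macro 2: S0 reads c1=0 → after 1×micro: 1; S1 reads c0=1 → after 3×micro: 3 ⇒ (c0=1, c1=3)
[Gauss-Seidel] macro 3: S0 reads c1=3 → after 1×micro: 0; S1 reads c0=0 → after 3×micro: 3 ⇒ (c0=0, c1=3)
[Gauss-Seidel] macro 4: S0 reads c1=3 → after 1×micro: 2; S1 reads c0=2 → after 3×micro: 3 ⇒ (c0=2, c1=3)
[Gauss-Seidel] macro 5: S0 reads c1=3 → after 1×micro: 0; S1 reads c0=0 → after 3×micro: 3 ⇒ (c0=0, c1=3)

first divergence at macro-step: 2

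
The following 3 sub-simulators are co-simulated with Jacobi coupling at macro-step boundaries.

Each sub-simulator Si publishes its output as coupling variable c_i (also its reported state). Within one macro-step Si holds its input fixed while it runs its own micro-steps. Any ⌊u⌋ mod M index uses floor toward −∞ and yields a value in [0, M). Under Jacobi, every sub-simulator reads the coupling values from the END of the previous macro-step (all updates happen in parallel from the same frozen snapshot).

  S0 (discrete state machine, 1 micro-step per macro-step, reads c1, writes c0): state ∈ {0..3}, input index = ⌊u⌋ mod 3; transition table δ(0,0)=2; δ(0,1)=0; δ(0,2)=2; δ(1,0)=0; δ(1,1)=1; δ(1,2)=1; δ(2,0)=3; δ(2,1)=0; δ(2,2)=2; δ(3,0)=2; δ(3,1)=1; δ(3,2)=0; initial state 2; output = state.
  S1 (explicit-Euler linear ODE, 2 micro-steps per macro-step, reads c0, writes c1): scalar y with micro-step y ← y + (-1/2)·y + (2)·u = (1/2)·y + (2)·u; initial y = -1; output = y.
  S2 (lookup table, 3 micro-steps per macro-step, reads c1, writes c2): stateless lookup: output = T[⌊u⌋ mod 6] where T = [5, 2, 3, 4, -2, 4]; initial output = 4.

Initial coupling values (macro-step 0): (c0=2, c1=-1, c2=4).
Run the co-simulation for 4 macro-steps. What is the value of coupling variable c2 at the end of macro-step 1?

macro 1: S0 reads c1=-1 → after 1×micro: 2; S1 reads c0=2 → after 2×micro: 23/4; S2 reads c1=-1 → after 3×micro: 4 ⇒ (c0=2, c1=23/4, c2=4)
macro 2: S0 reads c1=23/4 → after 1×micro: 2; S1 reads c0=2 → after 2×micro: 119/16; S2 reads c1=23/4 → after 3×micro: 4 ⇒ (c0=2, c1=119/16, c2=4)
macro 3: S0 reads c1=119/16 → after 1×micro: 0; S1 reads c0=2 → after 2×micro: 503/64; S2 reads c1=119/16 → after 3×micro: 2 ⇒ (c0=0, c1=503/64, c2=2)
macro 4: S0 reads c1=503/64 → after 1×micro: 0; S1 reads c0=0 → after 2×micro: 503/256; S2 reads c1=503/64 → after 3×micro: 2 ⇒ (c0=0, c1=503/256, c2=2)

c2 at macro-step 1 = 4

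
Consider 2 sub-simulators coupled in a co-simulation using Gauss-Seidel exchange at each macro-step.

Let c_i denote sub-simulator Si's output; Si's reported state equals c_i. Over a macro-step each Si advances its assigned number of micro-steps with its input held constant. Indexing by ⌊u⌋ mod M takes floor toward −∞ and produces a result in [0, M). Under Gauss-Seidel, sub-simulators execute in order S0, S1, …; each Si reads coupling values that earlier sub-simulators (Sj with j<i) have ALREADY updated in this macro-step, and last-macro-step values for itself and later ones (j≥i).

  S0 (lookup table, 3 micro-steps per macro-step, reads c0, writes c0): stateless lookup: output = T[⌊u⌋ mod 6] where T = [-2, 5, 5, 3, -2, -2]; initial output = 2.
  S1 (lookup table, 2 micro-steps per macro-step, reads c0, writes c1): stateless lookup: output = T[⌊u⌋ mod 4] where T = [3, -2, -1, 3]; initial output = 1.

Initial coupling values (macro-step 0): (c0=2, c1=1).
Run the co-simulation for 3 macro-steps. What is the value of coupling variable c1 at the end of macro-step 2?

c1 at macro-step 2 = -1

macro 1: S0 reads c0=2 → after 3×micro: 5; S1 reads c0=5 → after 2×micro: -2 ⇒ (c0=5, c1=-2)
macro 2: S0 reads c0=5 → after 3×micro: -2; S1 reads c0=-2 → after 2×micro: -1 ⇒ (c0=-2, c1=-1)
macro 3: S0 reads c0=-2 → after 3×micro: -2; S1 reads c0=-2 → after 2×micro: -1 ⇒ (c0=-2, c1=-1)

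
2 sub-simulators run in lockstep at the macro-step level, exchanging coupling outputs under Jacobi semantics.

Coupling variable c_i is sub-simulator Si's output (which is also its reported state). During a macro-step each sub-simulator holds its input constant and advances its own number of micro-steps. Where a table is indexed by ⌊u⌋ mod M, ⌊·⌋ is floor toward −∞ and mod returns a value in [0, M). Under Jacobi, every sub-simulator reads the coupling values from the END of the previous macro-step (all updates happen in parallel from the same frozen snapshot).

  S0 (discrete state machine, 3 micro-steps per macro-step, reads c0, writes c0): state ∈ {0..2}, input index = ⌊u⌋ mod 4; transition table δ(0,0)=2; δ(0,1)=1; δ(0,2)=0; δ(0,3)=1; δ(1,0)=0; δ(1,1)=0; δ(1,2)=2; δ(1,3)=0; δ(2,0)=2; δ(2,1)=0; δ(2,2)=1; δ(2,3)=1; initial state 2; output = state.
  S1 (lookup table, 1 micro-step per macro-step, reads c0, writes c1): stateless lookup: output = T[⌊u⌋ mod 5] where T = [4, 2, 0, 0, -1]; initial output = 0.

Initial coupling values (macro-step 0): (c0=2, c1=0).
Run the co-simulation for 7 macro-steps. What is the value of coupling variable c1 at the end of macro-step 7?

c1 at macro-step 7 = 0

macro 1: S0 reads c0=2 → after 3×micro: 1; S1 reads c0=2 → after 1×micro: 0 ⇒ (c0=1, c1=0)
macro 2: S0 reads c0=1 → after 3×micro: 0; S1 reads c0=1 → after 1×micro: 2 ⇒ (c0=0, c1=2)
macro 3: S0 reads c0=0 → after 3×micro: 2; S1 reads c0=0 → after 1×micro: 4 ⇒ (c0=2, c1=4)
macro 4: S0 reads c0=2 → after 3×micro: 1; S1 reads c0=2 → after 1×micro: 0 ⇒ (c0=1, c1=0)
macro 5: S0 reads c0=1 → after 3×micro: 0; S1 reads c0=1 → after 1×micro: 2 ⇒ (c0=0, c1=2)
macro 6: S0 reads c0=0 → after 3×micro: 2; S1 reads c0=0 → after 1×micro: 4 ⇒ (c0=2, c1=4)
macro 7: S0 reads c0=2 → after 3×micro: 1; S1 reads c0=2 → after 1×micro: 0 ⇒ (c0=1, c1=0)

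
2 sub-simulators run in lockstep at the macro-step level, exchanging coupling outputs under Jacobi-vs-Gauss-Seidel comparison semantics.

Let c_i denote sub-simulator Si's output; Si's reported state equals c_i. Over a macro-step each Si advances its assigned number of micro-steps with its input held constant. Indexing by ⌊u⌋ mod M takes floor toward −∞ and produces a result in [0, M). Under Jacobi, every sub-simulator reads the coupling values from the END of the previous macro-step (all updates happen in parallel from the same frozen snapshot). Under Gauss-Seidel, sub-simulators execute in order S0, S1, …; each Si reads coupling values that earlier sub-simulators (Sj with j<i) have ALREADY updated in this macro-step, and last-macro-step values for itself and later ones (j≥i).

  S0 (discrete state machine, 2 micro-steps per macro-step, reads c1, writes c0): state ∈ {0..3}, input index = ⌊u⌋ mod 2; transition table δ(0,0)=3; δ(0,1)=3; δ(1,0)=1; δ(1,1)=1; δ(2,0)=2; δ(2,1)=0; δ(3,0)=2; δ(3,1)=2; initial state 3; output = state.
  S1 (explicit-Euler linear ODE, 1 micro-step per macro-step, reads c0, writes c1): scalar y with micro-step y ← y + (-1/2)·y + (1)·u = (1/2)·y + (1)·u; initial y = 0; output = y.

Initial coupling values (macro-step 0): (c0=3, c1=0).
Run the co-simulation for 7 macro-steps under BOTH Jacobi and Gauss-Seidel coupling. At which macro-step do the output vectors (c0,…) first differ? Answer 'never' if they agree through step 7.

first divergence at macro-step: 1

[Jacobi] macro 1: S0 reads c1=0 → after 2×micro: 2; S1 reads c0=3 → after 1×micro: 3 ⇒ (c0=2, c1=3)
[Jacobi] macro 2: S0 reads c1=3 → after 2×micro: 3; S1 reads c0=2 → after 1×micro: 7/2 ⇒ (c0=3, c1=7/2)
[Jacobi] macro 3: S0 reads c1=7/2 → after 2×micro: 0; S1 reads c0=3 → after 1×micro: 19/4 ⇒ (c0=0, c1=19/4)
[Jacobi] macro 4: S0 reads c1=19/4 → after 2×micro: 2; S1 reads c0=0 → after 1×micro: 19/8 ⇒ (c0=2, c1=19/8)
[Jacobi] macro 5: S0 reads c1=19/8 → after 2×micro: 2; S1 reads c0=2 → after 1×micro: 51/16 ⇒ (c0=2, c1=51/16)
[Jacobi] macro 6: S0 reads c1=51/16 → after 2×micro: 3; S1 reads c0=2 → after 1×micro: 115/32 ⇒ (c0=3, c1=115/32)
[Jacobi] macro 7: S0 reads c1=115/32 → after 2×micro: 0; S1 reads c0=3 → after 1×micro: 307/64 ⇒ (c0=0, c1=307/64)
[Gauss-Seidel] macro 1: S0 reads c1=0 → after 2×micro: 2; S1 reads c0=2 → after 1×micro: 2 ⇒ (c0=2, c1=2)
[Gauss-Seidel] macro 2: S0 reads c1=2 → after 2×micro: 2; S1 reads c0=2 → after 1×micro: 3 ⇒ (c0=2, c1=3)
[Gauss-Seidel] macro 3: S0 reads c1=3 → after 2×micro: 3; S1 reads c0=3 → after 1×micro: 9/2 ⇒ (c0=3, c1=9/2)
[Gauss-Seidel] macro 4: S0 reads c1=9/2 → after 2×micro: 2; S1 reads c0=2 → after 1×micro: 17/4 ⇒ (c0=2, c1=17/4)
[Gauss-Seidel] macro 5: S0 reads c1=17/4 → after 2×micro: 2; S1 reads c0=2 → after 1×micro: 33/8 ⇒ (c0=2, c1=33/8)
[Gauss-Seidel] macro 6: S0 reads c1=33/8 → after 2×micro: 2; S1 reads c0=2 → after 1×micro: 65/16 ⇒ (c0=2, c1=65/16)
[Gauss-Seidel] macro 7: S0 reads c1=65/16 → after 2×micro: 2; S1 reads c0=2 → after 1×micro: 129/32 ⇒ (c0=2, c1=129/32)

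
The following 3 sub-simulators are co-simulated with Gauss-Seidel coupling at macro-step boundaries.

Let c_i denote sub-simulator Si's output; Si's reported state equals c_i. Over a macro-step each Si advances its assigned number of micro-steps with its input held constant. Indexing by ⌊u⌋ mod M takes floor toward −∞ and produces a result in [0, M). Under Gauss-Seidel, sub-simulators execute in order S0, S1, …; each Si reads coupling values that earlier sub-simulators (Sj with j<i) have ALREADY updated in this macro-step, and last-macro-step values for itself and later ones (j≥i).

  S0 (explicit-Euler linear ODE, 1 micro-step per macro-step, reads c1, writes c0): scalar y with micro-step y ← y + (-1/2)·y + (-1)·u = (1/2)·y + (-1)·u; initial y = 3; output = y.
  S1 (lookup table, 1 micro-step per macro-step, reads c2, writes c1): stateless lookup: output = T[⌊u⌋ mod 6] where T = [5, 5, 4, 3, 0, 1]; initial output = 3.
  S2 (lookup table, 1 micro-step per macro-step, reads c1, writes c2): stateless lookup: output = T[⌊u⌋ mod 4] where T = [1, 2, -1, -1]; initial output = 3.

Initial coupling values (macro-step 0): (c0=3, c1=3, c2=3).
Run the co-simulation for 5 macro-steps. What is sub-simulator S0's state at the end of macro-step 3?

macro 1: S0 reads c1=3 → after 1×micro: -3/2; S1 reads c2=3 → after 1×micro: 3; S2 reads c1=3 → after 1×micro: -1 ⇒ (c0=-3/2, c1=3, c2=-1)
macro 2: S0 reads c1=3 → after 1×micro: -15/4; S1 reads c2=-1 → after 1×micro: 1; S2 reads c1=1 → after 1×micro: 2 ⇒ (c0=-15/4, c1=1, c2=2)
macro 3: S0 reads c1=1 → after 1×micro: -23/8; S1 reads c2=2 → after 1×micro: 4; S2 reads c1=4 → after 1×micro: 1 ⇒ (c0=-23/8, c1=4, c2=1)
macro 4: S0 reads c1=4 → after 1×micro: -87/16; S1 reads c2=1 → after 1×micro: 5; S2 reads c1=5 → after 1×micro: 2 ⇒ (c0=-87/16, c1=5, c2=2)
macro 5: S0 reads c1=5 → after 1×micro: -247/32; S1 reads c2=2 → after 1×micro: 4; S2 reads c1=4 → after 1×micro: 1 ⇒ (c0=-247/32, c1=4, c2=1)

S0 state at macro-step 3 = -23/8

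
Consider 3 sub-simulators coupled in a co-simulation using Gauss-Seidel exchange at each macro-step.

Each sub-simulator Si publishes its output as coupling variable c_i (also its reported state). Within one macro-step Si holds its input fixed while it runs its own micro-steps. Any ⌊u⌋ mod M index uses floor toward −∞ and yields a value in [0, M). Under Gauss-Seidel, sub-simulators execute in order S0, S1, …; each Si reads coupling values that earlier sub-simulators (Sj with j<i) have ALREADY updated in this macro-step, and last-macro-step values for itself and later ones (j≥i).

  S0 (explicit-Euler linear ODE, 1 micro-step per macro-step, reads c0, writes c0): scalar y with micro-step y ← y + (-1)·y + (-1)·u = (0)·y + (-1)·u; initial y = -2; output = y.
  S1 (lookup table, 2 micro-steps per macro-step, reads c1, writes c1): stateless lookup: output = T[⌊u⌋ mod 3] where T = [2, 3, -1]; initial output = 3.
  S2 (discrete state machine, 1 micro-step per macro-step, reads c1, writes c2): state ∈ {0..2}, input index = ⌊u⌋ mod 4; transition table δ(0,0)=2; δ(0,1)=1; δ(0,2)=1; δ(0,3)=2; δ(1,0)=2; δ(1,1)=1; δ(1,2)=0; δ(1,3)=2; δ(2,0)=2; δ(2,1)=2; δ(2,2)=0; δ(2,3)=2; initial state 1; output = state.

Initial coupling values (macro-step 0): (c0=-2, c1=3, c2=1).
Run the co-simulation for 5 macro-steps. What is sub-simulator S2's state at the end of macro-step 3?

S2 state at macro-step 3 = 2

macro 1: S0 reads c0=-2 → after 1×micro: 2; S1 reads c1=3 → after 2×micro: 2; S2 reads c1=2 → after 1×micro: 0 ⇒ (c0=2, c1=2, c2=0)
macro 2: S0 reads c0=2 → after 1×micro: -2; S1 reads c1=2 → after 2×micro: -1; S2 reads c1=-1 → after 1×micro: 2 ⇒ (c0=-2, c1=-1, c2=2)
macro 3: S0 reads c0=-2 → after 1×micro: 2; S1 reads c1=-1 → after 2×micro: -1; S2 reads c1=-1 → after 1×micro: 2 ⇒ (c0=2, c1=-1, c2=2)
macro 4: S0 reads c0=2 → after 1×micro: -2; S1 reads c1=-1 → after 2×micro: -1; S2 reads c1=-1 → after 1×micro: 2 ⇒ (c0=-2, c1=-1, c2=2)
macro 5: S0 reads c0=-2 → after 1×micro: 2; S1 reads c1=-1 → after 2×micro: -1; S2 reads c1=-1 → after 1×micro: 2 ⇒ (c0=2, c1=-1, c2=2)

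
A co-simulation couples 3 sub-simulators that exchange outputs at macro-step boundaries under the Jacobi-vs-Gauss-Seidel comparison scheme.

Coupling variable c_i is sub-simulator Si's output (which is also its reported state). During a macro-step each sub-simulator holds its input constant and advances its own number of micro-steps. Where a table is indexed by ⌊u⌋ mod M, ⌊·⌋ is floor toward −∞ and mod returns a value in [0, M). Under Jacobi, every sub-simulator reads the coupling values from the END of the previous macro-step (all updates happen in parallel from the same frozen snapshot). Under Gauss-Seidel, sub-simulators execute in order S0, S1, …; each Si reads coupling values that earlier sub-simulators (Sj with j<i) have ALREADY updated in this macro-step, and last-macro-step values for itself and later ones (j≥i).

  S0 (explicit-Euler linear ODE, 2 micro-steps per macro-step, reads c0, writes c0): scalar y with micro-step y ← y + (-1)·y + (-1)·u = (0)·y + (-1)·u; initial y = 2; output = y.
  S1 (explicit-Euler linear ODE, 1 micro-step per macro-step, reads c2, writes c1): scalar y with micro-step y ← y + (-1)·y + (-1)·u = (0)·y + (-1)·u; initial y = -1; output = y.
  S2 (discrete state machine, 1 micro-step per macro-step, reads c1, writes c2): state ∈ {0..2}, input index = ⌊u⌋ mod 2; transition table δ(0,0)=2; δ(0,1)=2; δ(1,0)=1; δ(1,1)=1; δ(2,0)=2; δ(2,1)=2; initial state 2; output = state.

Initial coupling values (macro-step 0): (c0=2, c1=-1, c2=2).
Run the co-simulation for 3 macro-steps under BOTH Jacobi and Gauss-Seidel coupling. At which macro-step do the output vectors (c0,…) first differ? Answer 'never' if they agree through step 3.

[Jacobi] macro 1: S0 reads c0=2 → after 2×micro: -2; S1 reads c2=2 → after 1×micro: -2; S2 reads c1=-1 → after 1×micro: 2 ⇒ (c0=-2, c1=-2, c2=2)
[Jacobi] macro 2: S0 reads c0=-2 → after 2×micro: 2; S1 reads c2=2 → after 1×micro: -2; S2 reads c1=-2 → after 1×micro: 2 ⇒ (c0=2, c1=-2, c2=2)
[Jacobi] macro 3: S0 reads c0=2 → after 2×micro: -2; S1 reads c2=2 → after 1×micro: -2; S2 reads c1=-2 → after 1×micro: 2 ⇒ (c0=-2, c1=-2, c2=2)
[Gauss-Seidel] macro 1: S0 reads c0=2 → after 2×micro: -2; S1 reads c2=2 → after 1×micro: -2; S2 reads c1=-2 → after 1×micro: 2 ⇒ (c0=-2, c1=-2, c2=2)
[Gauss-Seidel] macro 2: S0 reads c0=-2 → after 2×micro: 2; S1 reads c2=2 → after 1×micro: -2; S2 reads c1=-2 → after 1×micro: 2 ⇒ (c0=2, c1=-2, c2=2)
[Gauss-Seidel] macro 3: S0 reads c0=2 → after 2×micro: -2; S1 reads c2=2 → after 1×micro: -2; S2 reads c1=-2 → after 1×micro: 2 ⇒ (c0=-2, c1=-2, c2=2)

first divergence at macro-step: never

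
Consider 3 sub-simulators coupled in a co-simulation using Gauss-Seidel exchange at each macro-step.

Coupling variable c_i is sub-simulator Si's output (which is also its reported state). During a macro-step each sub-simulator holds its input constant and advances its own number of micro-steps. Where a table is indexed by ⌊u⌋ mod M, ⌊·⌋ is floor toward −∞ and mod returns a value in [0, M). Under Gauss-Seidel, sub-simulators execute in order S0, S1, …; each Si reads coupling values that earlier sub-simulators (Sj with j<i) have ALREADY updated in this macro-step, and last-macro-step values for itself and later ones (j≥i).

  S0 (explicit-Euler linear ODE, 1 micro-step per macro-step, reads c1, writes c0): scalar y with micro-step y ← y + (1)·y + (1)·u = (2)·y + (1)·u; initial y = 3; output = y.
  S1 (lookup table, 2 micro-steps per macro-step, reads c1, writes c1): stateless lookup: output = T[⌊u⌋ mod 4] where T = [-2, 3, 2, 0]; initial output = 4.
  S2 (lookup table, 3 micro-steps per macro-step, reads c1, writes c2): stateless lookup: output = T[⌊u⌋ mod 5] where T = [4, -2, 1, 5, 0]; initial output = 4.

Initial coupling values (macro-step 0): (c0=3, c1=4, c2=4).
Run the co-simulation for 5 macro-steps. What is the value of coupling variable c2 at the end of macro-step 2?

c2 at macro-step 2 = 1

macro 1: S0 reads c1=4 → after 1×micro: 10; S1 reads c1=4 → after 2×micro: -2; S2 reads c1=-2 → after 3×micro: 5 ⇒ (c0=10, c1=-2, c2=5)
macro 2: S0 reads c1=-2 → after 1×micro: 18; S1 reads c1=-2 → after 2×micro: 2; S2 reads c1=2 → after 3×micro: 1 ⇒ (c0=18, c1=2, c2=1)
macro 3: S0 reads c1=2 → after 1×micro: 38; S1 reads c1=2 → after 2×micro: 2; S2 reads c1=2 → after 3×micro: 1 ⇒ (c0=38, c1=2, c2=1)
macro 4: S0 reads c1=2 → after 1×micro: 78; S1 reads c1=2 → after 2×micro: 2; S2 reads c1=2 → after 3×micro: 1 ⇒ (c0=78, c1=2, c2=1)
macro 5: S0 reads c1=2 → after 1×micro: 158; S1 reads c1=2 → after 2×micro: 2; S2 reads c1=2 → after 3×micro: 1 ⇒ (c0=158, c1=2, c2=1)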